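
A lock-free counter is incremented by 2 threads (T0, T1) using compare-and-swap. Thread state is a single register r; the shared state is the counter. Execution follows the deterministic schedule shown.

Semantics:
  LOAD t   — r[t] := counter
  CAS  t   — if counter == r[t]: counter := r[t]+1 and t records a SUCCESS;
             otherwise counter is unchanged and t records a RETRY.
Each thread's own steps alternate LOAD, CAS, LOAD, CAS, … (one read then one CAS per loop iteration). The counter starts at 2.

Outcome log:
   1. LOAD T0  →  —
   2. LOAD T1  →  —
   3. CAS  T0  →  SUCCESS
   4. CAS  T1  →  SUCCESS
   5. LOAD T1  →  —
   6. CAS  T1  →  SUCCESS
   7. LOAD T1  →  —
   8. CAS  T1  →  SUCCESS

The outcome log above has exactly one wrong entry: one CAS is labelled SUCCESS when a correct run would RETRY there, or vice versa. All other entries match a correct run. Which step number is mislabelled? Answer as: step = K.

Re-executing:
T0 LOAD — after: cnt=2, r=2 — load
T1 LOAD — after: cnt=2, r=2 — load
T0 CAS — after: cnt=3, r=2 — ok
T1 CAS — after: cnt=3, r=2 — retry
T1 LOAD — after: cnt=3, r=3 — load
T1 CAS — after: cnt=4, r=3 — ok
T1 LOAD — after: cnt=4, r=4 — load
T1 CAS — after: cnt=5, r=4 — ok
Log disagrees first at step 4.

step = 4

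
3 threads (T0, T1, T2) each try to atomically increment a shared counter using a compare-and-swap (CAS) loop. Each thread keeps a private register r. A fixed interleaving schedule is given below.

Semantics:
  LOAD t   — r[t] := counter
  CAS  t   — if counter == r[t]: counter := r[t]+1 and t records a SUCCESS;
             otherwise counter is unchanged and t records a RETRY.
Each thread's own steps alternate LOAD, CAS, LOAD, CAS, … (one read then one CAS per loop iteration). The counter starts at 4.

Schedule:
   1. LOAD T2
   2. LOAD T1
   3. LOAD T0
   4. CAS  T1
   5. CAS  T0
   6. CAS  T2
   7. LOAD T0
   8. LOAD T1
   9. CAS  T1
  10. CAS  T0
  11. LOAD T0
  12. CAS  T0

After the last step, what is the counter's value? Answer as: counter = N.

counter = 7

step 1: T2 LOAD ⇒ load; ctr=4 reg=4
step 2: T1 LOAD ⇒ load; ctr=4 reg=4
step 3: T0 LOAD ⇒ load; ctr=4 reg=4
step 4: T1 CAS ⇒ ok; ctr=5 reg=4
step 5: T0 CAS ⇒ retry; ctr=5 reg=4
step 6: T2 CAS ⇒ retry; ctr=5 reg=4
step 7: T0 LOAD ⇒ load; ctr=5 reg=5
step 8: T1 LOAD ⇒ load; ctr=5 reg=5
step 9: T1 CAS ⇒ ok; ctr=6 reg=5
step 10: T0 CAS ⇒ retry; ctr=6 reg=5
step 11: T0 LOAD ⇒ load; ctr=6 reg=6
step 12: T0 CAS ⇒ ok; ctr=7 reg=6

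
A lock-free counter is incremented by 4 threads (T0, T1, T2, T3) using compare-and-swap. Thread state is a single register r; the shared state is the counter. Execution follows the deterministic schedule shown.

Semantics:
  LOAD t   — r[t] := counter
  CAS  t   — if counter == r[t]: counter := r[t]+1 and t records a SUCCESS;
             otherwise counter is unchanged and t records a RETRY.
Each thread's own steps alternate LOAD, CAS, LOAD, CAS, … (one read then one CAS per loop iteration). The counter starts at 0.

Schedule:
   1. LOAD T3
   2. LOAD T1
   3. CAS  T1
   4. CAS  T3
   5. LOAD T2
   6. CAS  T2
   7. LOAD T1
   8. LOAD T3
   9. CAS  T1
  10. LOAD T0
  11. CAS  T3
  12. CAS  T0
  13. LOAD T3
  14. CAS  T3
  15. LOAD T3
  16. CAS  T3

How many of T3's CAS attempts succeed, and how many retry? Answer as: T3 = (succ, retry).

T3 = (2, 2)

step 1: T3 LOAD ⇒ load; ctr=0 reg=0
step 2: T1 LOAD ⇒ load; ctr=0 reg=0
step 3: T1 CAS ⇒ ok; ctr=1 reg=0
step 4: T3 CAS ⇒ retry; ctr=1 reg=0
step 5: T2 LOAD ⇒ load; ctr=1 reg=1
step 6: T2 CAS ⇒ ok; ctr=2 reg=1
step 7: T1 LOAD ⇒ load; ctr=2 reg=2
step 8: T3 LOAD ⇒ load; ctr=2 reg=2
step 9: T1 CAS ⇒ ok; ctr=3 reg=2
step 10: T0 LOAD ⇒ load; ctr=3 reg=3
step 11: T3 CAS ⇒ retry; ctr=3 reg=2
step 12: T0 CAS ⇒ ok; ctr=4 reg=3
step 13: T3 LOAD ⇒ load; ctr=4 reg=4
step 14: T3 CAS ⇒ ok; ctr=5 reg=4
step 15: T3 LOAD ⇒ load; ctr=5 reg=5
step 16: T3 CAS ⇒ ok; ctr=6 reg=5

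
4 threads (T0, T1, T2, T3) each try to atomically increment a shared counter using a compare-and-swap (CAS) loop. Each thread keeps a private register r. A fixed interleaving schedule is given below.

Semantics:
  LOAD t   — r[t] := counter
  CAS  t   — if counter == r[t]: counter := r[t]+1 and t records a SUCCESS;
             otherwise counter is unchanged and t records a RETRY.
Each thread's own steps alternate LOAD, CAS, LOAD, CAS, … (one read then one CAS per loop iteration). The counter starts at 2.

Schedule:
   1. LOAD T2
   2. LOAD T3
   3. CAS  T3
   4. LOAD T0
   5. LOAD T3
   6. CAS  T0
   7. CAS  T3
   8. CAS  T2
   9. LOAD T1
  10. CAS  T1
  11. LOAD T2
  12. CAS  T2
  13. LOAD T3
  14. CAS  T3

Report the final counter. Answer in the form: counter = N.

counter = 7

[1] T2.load  rd  (counter 2, T2.r 2)
[2] T3.load  rd  (counter 2, T3.r 2)
[3] T3.cas  hit  (counter 3, T3.r 2)
[4] T0.load  rd  (counter 3, T0.r 3)
[5] T3.load  rd  (counter 3, T3.r 3)
[6] T0.cas  hit  (counter 4, T0.r 3)
[7] T3.cas  miss  (counter 4, T3.r 3)
[8] T2.cas  miss  (counter 4, T2.r 2)
[9] T1.load  rd  (counter 4, T1.r 4)
[10] T1.cas  hit  (counter 5, T1.r 4)
[11] T2.load  rd  (counter 5, T2.r 5)
[12] T2.cas  hit  (counter 6, T2.r 5)
[13] T3.load  rd  (counter 6, T3.r 6)
[14] T3.cas  hit  (counter 7, T3.r 6)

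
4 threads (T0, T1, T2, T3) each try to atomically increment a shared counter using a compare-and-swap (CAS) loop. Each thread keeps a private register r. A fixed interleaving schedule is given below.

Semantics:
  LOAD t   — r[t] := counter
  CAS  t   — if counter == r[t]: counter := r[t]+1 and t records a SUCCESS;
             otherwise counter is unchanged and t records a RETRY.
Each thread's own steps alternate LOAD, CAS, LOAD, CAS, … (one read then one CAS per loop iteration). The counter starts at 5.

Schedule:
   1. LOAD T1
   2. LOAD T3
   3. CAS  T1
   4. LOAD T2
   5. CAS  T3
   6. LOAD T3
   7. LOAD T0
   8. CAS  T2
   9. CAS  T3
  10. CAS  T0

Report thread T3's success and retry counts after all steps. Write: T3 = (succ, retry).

T3 = (0, 2)

   1) LOAD T1:  M=5  r_T1=5
   2) LOAD T3:  M=5  r_T3=5
   3) CAS  T1:  M=6  r_T1=5 ✓
   4) LOAD T2:  M=6  r_T2=6
   5) CAS  T3:  M=6  r_T3=5 ✗
   6) LOAD T3:  M=6  r_T3=6
   7) LOAD T0:  M=6  r_T0=6
   8) CAS  T2:  M=7  r_T2=6 ✓
   9) CAS  T3:  M=7  r_T3=6 ✗
  10) CAS  T0:  M=7  r_T0=6 ✗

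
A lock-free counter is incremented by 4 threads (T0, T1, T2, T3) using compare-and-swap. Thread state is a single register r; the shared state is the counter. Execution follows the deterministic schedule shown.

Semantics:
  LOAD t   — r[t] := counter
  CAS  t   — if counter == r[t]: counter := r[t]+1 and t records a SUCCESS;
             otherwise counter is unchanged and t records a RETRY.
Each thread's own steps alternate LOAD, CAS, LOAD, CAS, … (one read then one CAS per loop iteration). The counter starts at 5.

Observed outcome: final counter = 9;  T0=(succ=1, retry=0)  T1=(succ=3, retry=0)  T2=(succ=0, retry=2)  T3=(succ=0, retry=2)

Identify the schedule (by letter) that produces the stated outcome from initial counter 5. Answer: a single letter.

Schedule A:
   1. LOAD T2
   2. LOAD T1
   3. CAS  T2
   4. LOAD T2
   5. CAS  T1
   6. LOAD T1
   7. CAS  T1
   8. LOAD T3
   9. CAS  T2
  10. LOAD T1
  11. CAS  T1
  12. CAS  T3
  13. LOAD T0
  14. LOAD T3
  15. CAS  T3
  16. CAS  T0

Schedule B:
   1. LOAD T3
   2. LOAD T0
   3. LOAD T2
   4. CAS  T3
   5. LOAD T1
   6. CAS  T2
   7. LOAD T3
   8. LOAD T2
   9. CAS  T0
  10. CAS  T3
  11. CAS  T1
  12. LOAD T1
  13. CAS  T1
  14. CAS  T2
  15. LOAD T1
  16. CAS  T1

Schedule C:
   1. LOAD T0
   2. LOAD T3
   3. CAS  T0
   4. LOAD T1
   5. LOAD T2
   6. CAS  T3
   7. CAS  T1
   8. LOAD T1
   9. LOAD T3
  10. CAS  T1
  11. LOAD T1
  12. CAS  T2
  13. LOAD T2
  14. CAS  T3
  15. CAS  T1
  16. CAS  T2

Tracing schedule C:
step 1: T0 LOAD ⇒ load; ctr=5 reg=5
step 2: T3 LOAD ⇒ load; ctr=5 reg=5
step 3: T0 CAS ⇒ ok; ctr=6 reg=5
step 4: T1 LOAD ⇒ load; ctr=6 reg=6
step 5: T2 LOAD ⇒ load; ctr=6 reg=6
step 6: T3 CAS ⇒ retry; ctr=6 reg=5
step 7: T1 CAS ⇒ ok; ctr=7 reg=6
step 8: T1 LOAD ⇒ load; ctr=7 reg=7
step 9: T3 LOAD ⇒ load; ctr=7 reg=7
step 10: T1 CAS ⇒ ok; ctr=8 reg=7
step 11: T1 LOAD ⇒ load; ctr=8 reg=8
step 12: T2 CAS ⇒ retry; ctr=8 reg=6
step 13: T2 LOAD ⇒ load; ctr=8 reg=8
step 14: T3 CAS ⇒ retry; ctr=8 reg=7
step 15: T1 CAS ⇒ ok; ctr=9 reg=8
step 16: T2 CAS ⇒ retry; ctr=9 reg=8

C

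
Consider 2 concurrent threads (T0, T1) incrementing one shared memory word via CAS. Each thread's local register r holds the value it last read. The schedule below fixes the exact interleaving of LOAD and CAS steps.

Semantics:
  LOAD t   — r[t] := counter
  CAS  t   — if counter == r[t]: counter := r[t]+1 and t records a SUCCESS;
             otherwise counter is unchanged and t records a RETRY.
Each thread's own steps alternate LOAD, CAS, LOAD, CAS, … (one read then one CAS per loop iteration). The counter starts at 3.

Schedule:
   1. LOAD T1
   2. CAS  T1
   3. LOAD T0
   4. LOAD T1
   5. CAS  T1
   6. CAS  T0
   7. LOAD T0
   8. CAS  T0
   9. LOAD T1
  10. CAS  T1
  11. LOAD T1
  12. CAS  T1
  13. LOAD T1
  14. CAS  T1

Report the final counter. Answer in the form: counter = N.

[1] T1.load  rd  (counter 3, T1.r 3)
[2] T1.cas  hit  (counter 4, T1.r 3)
[3] T0.load  rd  (counter 4, T0.r 4)
[4] T1.load  rd  (counter 4, T1.r 4)
[5] T1.cas  hit  (counter 5, T1.r 4)
[6] T0.cas  miss  (counter 5, T0.r 4)
[7] T0.load  rd  (counter 5, T0.r 5)
[8] T0.cas  hit  (counter 6, T0.r 5)
[9] T1.load  rd  (counter 6, T1.r 6)
[10] T1.cas  hit  (counter 7, T1.r 6)
[11] T1.load  rd  (counter 7, T1.r 7)
[12] T1.cas  hit  (counter 8, T1.r 7)
[13] T1.load  rd  (counter 8, T1.r 8)
[14] T1.cas  hit  (counter 9, T1.r 8)

counter = 9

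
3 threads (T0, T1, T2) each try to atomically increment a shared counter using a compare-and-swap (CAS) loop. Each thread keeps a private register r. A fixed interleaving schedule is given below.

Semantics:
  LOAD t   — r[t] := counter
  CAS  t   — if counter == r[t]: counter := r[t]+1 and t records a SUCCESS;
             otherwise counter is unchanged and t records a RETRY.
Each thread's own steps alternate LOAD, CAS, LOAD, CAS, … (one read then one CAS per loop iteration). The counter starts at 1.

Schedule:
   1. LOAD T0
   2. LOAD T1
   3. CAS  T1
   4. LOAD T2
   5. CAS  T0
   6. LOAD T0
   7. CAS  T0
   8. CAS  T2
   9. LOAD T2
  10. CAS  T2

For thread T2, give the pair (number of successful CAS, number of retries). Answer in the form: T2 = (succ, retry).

T2 = (1, 1)

1. LOAD T0 → mem=1 r[T0]=1 [LOAD]
2. LOAD T1 → mem=1 r[T1]=1 [LOAD]
3. CAS T1 → mem=2 r[T1]=1 [OK]
4. LOAD T2 → mem=2 r[T2]=2 [LOAD]
5. CAS T0 → mem=2 r[T0]=1 [RETRY]
6. LOAD T0 → mem=2 r[T0]=2 [LOAD]
7. CAS T0 → mem=3 r[T0]=2 [OK]
8. CAS T2 → mem=3 r[T2]=2 [RETRY]
9. LOAD T2 → mem=3 r[T2]=3 [LOAD]
10. CAS T2 → mem=4 r[T2]=3 [OK]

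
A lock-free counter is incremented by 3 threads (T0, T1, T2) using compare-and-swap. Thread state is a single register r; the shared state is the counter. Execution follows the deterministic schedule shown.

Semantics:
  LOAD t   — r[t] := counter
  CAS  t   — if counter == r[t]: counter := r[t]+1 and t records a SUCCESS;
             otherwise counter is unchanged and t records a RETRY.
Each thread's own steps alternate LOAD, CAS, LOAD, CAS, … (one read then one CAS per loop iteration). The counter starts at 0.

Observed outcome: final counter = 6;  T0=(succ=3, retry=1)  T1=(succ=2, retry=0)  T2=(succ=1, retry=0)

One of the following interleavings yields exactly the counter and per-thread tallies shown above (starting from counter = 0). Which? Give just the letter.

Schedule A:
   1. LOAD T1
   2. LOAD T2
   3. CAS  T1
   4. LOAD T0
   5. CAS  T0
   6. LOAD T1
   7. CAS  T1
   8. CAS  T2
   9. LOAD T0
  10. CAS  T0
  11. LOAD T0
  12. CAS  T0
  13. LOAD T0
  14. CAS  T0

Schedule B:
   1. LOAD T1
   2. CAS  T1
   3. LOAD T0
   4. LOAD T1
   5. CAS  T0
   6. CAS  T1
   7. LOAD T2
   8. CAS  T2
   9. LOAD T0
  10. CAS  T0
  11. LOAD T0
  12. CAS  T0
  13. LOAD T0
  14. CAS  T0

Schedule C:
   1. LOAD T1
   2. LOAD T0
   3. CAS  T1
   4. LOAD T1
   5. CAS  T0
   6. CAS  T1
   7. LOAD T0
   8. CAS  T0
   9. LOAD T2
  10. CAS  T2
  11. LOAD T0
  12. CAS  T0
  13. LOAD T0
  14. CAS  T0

Tracing schedule C:
1. LOAD T1 → mem=0 r[T1]=0 [LOAD]
2. LOAD T0 → mem=0 r[T0]=0 [LOAD]
3. CAS T1 → mem=1 r[T1]=0 [OK]
4. LOAD T1 → mem=1 r[T1]=1 [LOAD]
5. CAS T0 → mem=1 r[T0]=0 [RETRY]
6. CAS T1 → mem=2 r[T1]=1 [OK]
7. LOAD T0 → mem=2 r[T0]=2 [LOAD]
8. CAS T0 → mem=3 r[T0]=2 [OK]
9. LOAD T2 → mem=3 r[T2]=3 [LOAD]
10. CAS T2 → mem=4 r[T2]=3 [OK]
11. LOAD T0 → mem=4 r[T0]=4 [LOAD]
12. CAS T0 → mem=5 r[T0]=4 [OK]
13. LOAD T0 → mem=5 r[T0]=5 [LOAD]
14. CAS T0 → mem=6 r[T0]=5 [OK]

C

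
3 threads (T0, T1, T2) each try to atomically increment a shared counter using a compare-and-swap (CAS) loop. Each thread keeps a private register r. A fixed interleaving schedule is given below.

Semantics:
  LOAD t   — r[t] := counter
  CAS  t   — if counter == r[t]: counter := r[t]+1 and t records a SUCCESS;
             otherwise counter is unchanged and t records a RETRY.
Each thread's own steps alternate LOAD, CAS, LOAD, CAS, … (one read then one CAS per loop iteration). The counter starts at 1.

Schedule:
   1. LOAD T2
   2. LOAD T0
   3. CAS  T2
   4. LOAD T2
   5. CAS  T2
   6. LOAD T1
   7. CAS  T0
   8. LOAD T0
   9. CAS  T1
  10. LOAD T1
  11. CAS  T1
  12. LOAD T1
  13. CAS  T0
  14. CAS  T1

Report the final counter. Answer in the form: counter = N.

[1] T2.load  rd  (counter 1, T2.r 1)
[2] T0.load  rd  (counter 1, T0.r 1)
[3] T2.cas  hit  (counter 2, T2.r 1)
[4] T2.load  rd  (counter 2, T2.r 2)
[5] T2.cas  hit  (counter 3, T2.r 2)
[6] T1.load  rd  (counter 3, T1.r 3)
[7] T0.cas  miss  (counter 3, T0.r 1)
[8] T0.load  rd  (counter 3, T0.r 3)
[9] T1.cas  hit  (counter 4, T1.r 3)
[10] T1.load  rd  (counter 4, T1.r 4)
[11] T1.cas  hit  (counter 5, T1.r 4)
[12] T1.load  rd  (counter 5, T1.r 5)
[13] T0.cas  miss  (counter 5, T0.r 3)
[14] T1.cas  hit  (counter 6, T1.r 5)

counter = 6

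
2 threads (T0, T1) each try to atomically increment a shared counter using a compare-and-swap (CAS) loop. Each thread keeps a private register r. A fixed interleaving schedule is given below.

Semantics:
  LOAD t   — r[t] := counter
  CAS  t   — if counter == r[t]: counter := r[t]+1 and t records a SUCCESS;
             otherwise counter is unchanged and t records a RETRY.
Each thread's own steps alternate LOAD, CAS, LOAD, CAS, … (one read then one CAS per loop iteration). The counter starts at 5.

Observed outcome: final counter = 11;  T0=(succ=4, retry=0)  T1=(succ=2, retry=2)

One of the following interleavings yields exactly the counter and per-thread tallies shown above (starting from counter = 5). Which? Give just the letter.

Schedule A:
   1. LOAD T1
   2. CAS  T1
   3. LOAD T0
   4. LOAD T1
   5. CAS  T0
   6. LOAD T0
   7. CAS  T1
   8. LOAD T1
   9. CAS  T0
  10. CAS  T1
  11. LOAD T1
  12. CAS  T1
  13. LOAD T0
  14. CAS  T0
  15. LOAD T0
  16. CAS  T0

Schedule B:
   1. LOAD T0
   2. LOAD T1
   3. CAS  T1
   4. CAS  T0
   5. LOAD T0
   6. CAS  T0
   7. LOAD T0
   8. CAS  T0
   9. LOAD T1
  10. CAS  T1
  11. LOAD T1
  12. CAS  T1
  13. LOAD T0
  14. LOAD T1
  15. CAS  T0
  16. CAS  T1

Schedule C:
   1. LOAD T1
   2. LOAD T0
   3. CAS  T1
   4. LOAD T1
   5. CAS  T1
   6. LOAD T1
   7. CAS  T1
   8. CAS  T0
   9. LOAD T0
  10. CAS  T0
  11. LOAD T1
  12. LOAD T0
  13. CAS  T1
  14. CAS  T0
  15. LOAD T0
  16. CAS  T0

Simulating candidate A:
1. LOAD T1 → mem=5 r[T1]=5 [LOAD]
2. CAS T1 → mem=6 r[T1]=5 [OK]
3. LOAD T0 → mem=6 r[T0]=6 [LOAD]
4. LOAD T1 → mem=6 r[T1]=6 [LOAD]
5. CAS T0 → mem=7 r[T0]=6 [OK]
6. LOAD T0 → mem=7 r[T0]=7 [LOAD]
7. CAS T1 → mem=7 r[T1]=6 [RETRY]
8. LOAD T1 → mem=7 r[T1]=7 [LOAD]
9. CAS T0 → mem=8 r[T0]=7 [OK]
10. CAS T1 → mem=8 r[T1]=7 [RETRY]
11. LOAD T1 → mem=8 r[T1]=8 [LOAD]
12. CAS T1 → mem=9 r[T1]=8 [OK]
13. LOAD T0 → mem=9 r[T0]=9 [LOAD]
14. CAS T0 → mem=10 r[T0]=9 [OK]
15. LOAD T0 → mem=10 r[T0]=10 [LOAD]
16. CAS T0 → mem=11 r[T0]=10 [OK]

A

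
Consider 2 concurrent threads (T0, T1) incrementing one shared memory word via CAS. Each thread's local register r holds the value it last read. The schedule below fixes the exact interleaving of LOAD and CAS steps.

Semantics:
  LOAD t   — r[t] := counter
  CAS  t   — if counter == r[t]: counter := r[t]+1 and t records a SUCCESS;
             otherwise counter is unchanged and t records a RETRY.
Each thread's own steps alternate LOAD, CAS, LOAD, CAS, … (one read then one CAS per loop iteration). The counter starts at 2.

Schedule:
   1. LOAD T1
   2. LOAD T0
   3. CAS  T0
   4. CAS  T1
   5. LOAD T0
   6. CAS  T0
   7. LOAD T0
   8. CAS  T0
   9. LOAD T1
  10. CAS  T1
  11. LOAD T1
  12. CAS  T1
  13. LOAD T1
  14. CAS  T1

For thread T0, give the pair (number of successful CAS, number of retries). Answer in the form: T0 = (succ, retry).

step 1: T1 LOAD ⇒ load; ctr=2 reg=2
step 2: T0 LOAD ⇒ load; ctr=2 reg=2
step 3: T0 CAS ⇒ ok; ctr=3 reg=2
step 4: T1 CAS ⇒ retry; ctr=3 reg=2
step 5: T0 LOAD ⇒ load; ctr=3 reg=3
step 6: T0 CAS ⇒ ok; ctr=4 reg=3
step 7: T0 LOAD ⇒ load; ctr=4 reg=4
step 8: T0 CAS ⇒ ok; ctr=5 reg=4
step 9: T1 LOAD ⇒ load; ctr=5 reg=5
step 10: T1 CAS ⇒ ok; ctr=6 reg=5
step 11: T1 LOAD ⇒ load; ctr=6 reg=6
step 12: T1 CAS ⇒ ok; ctr=7 reg=6
step 13: T1 LOAD ⇒ load; ctr=7 reg=7
step 14: T1 CAS ⇒ ok; ctr=8 reg=7

T0 = (3, 0)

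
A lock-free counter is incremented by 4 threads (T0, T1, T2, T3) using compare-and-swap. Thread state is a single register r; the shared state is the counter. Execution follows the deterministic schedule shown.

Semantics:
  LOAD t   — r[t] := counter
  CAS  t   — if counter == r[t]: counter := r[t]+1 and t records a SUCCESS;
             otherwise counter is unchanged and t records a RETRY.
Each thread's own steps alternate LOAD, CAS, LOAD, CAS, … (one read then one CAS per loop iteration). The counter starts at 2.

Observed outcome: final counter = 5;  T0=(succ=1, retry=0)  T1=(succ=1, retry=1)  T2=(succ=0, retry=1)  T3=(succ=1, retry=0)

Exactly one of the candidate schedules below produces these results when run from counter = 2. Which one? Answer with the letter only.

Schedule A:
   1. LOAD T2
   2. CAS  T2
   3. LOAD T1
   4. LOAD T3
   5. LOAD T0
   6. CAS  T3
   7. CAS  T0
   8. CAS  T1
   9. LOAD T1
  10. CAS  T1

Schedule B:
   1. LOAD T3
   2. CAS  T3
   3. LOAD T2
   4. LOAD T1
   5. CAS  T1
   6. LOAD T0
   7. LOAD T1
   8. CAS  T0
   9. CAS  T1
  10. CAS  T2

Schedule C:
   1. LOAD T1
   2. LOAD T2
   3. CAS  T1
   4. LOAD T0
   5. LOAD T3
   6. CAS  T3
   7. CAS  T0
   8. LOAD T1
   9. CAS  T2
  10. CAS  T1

Tracing schedule B:
step 1: T3 LOAD ⇒ load; ctr=2 reg=2
step 2: T3 CAS ⇒ ok; ctr=3 reg=2
step 3: T2 LOAD ⇒ load; ctr=3 reg=3
step 4: T1 LOAD ⇒ load; ctr=3 reg=3
step 5: T1 CAS ⇒ ok; ctr=4 reg=3
step 6: T0 LOAD ⇒ load; ctr=4 reg=4
step 7: T1 LOAD ⇒ load; ctr=4 reg=4
step 8: T0 CAS ⇒ ok; ctr=5 reg=4
step 9: T1 CAS ⇒ retry; ctr=5 reg=4
step 10: T2 CAS ⇒ retry; ctr=5 reg=3

B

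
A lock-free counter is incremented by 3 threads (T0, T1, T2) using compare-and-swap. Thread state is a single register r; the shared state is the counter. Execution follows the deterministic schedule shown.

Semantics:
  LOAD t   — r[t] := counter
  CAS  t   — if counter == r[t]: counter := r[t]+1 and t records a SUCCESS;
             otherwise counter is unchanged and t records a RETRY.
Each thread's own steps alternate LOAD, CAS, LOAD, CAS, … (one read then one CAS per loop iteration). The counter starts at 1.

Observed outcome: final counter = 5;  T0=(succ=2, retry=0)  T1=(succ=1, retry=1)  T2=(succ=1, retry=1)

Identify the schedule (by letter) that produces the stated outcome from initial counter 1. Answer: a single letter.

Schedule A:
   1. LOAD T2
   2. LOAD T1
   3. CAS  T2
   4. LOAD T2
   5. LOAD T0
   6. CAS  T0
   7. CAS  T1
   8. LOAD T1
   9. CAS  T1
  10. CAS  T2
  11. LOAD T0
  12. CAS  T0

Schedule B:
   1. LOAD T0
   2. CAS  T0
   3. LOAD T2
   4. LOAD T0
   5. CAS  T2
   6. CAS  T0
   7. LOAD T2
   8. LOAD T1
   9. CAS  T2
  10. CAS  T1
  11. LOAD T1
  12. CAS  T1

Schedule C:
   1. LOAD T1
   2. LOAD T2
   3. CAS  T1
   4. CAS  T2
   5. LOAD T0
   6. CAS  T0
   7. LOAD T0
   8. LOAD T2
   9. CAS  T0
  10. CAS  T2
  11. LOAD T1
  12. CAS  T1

A

Tracing schedule A:
#1 T2 reads 1
#2 T1 reads 1
#3 T2 CAS(1→2) writes; counter now 2
#4 T2 reads 2
#5 T0 reads 2
#6 T0 CAS(2→3) writes; counter now 3
#7 T1 CAS(1→2) fails; counter now 3
#8 T1 reads 3
#9 T1 CAS(3→4) writes; counter now 4
#10 T2 CAS(2→3) fails; counter now 4
#11 T0 reads 4
#12 T0 CAS(4→5) writes; counter now 5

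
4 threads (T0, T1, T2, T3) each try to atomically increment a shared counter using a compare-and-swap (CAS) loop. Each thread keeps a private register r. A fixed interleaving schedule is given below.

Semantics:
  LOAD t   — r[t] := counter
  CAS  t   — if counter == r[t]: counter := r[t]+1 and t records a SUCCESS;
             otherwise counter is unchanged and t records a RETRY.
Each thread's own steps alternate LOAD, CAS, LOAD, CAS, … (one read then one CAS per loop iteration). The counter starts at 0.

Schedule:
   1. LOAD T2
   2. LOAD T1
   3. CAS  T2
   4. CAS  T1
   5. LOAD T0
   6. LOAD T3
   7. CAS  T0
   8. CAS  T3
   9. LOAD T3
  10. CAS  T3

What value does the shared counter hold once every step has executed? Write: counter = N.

1. LOAD T2 → mem=0 r[T2]=0 [LOAD]
2. LOAD T1 → mem=0 r[T1]=0 [LOAD]
3. CAS T2 → mem=1 r[T2]=0 [OK]
4. CAS T1 → mem=1 r[T1]=0 [RETRY]
5. LOAD T0 → mem=1 r[T0]=1 [LOAD]
6. LOAD T3 → mem=1 r[T3]=1 [LOAD]
7. CAS T0 → mem=2 r[T0]=1 [OK]
8. CAS T3 → mem=2 r[T3]=1 [RETRY]
9. LOAD T3 → mem=2 r[T3]=2 [LOAD]
10. CAS T3 → mem=3 r[T3]=2 [OK]

counter = 3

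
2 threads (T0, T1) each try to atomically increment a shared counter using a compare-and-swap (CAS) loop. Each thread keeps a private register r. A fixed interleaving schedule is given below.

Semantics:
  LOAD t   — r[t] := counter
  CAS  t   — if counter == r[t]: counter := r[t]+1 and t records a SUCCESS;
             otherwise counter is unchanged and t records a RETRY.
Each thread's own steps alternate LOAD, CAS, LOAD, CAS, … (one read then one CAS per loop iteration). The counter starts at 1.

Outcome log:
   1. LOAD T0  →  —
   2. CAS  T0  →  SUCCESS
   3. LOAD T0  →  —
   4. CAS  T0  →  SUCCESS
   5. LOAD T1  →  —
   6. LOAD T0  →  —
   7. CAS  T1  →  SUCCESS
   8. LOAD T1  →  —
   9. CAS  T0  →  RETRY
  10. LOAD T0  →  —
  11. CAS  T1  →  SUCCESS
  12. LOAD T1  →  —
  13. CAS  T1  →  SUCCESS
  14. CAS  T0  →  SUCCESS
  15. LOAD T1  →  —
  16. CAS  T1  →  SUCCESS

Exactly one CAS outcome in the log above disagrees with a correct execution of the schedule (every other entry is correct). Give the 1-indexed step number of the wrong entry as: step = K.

Correct run:
#1 T0 reads 1
#2 T0 CAS(1→2) writes; counter now 2
#3 T0 reads 2
#4 T0 CAS(2→3) writes; counter now 3
#5 T1 reads 3
#6 T0 reads 3
#7 T1 CAS(3→4) writes; counter now 4
#8 T1 reads 4
#9 T0 CAS(3→4) fails; counter now 4
#10 T0 reads 4
#11 T1 CAS(4→5) writes; counter now 5
#12 T1 reads 5
#13 T1 CAS(5→6) writes; counter now 6
#14 T0 CAS(4→5) fails; counter now 6
#15 T1 reads 6
#16 T1 CAS(6→7) writes; counter now 7
Flip is step 14.

step = 14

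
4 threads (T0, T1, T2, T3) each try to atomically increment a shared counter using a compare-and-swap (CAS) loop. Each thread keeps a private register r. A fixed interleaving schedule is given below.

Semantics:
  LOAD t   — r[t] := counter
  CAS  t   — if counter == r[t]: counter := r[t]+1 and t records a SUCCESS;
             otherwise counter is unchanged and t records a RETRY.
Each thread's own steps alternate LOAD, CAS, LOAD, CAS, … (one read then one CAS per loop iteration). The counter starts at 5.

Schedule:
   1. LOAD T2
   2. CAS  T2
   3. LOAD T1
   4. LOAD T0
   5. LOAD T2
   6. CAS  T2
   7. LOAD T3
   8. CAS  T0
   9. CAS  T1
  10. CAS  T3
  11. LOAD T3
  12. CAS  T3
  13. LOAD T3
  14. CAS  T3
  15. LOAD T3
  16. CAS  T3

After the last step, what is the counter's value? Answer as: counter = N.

counter = 11

   1) LOAD T2:  M=5  r_T2=5
   2) CAS  T2:  M=6  r_T2=5 ✓
   3) LOAD T1:  M=6  r_T1=6
   4) LOAD T0:  M=6  r_T0=6
   5) LOAD T2:  M=6  r_T2=6
   6) CAS  T2:  M=7  r_T2=6 ✓
   7) LOAD T3:  M=7  r_T3=7
   8) CAS  T0:  M=7  r_T0=6 ✗
   9) CAS  T1:  M=7  r_T1=6 ✗
  10) CAS  T3:  M=8  r_T3=7 ✓
  11) LOAD T3:  M=8  r_T3=8
  12) CAS  T3:  M=9  r_T3=8 ✓
  13) LOAD T3:  M=9  r_T3=9
  14) CAS  T3:  M=10  r_T3=9 ✓
  15) LOAD T3:  M=10  r_T3=10
  16) CAS  T3:  M=11  r_T3=10 ✓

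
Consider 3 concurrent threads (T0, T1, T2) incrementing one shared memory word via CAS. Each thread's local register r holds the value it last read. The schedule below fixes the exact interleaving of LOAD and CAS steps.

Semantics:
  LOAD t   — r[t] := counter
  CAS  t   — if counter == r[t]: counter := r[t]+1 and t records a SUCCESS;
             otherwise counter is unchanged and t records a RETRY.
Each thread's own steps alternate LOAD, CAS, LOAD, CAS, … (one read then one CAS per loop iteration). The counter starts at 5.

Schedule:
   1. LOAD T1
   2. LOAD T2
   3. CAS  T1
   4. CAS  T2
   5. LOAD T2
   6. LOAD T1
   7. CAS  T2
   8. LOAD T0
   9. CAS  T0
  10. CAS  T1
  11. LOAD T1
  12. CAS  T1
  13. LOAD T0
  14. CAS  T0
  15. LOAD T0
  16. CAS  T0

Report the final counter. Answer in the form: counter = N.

counter = 11

   1) LOAD T1:  M=5  r_T1=5
   2) LOAD T2:  M=5  r_T2=5
   3) CAS  T1:  M=6  r_T1=5 ✓
   4) CAS  T2:  M=6  r_T2=5 ✗
   5) LOAD T2:  M=6  r_T2=6
   6) LOAD T1:  M=6  r_T1=6
   7) CAS  T2:  M=7  r_T2=6 ✓
   8) LOAD T0:  M=7  r_T0=7
   9) CAS  T0:  M=8  r_T0=7 ✓
  10) CAS  T1:  M=8  r_T1=6 ✗
  11) LOAD T1:  M=8  r_T1=8
  12) CAS  T1:  M=9  r_T1=8 ✓
  13) LOAD T0:  M=9  r_T0=9
  14) CAS  T0:  M=10  r_T0=9 ✓
  15) LOAD T0:  M=10  r_T0=10
  16) CAS  T0:  M=11  r_T0=10 ✓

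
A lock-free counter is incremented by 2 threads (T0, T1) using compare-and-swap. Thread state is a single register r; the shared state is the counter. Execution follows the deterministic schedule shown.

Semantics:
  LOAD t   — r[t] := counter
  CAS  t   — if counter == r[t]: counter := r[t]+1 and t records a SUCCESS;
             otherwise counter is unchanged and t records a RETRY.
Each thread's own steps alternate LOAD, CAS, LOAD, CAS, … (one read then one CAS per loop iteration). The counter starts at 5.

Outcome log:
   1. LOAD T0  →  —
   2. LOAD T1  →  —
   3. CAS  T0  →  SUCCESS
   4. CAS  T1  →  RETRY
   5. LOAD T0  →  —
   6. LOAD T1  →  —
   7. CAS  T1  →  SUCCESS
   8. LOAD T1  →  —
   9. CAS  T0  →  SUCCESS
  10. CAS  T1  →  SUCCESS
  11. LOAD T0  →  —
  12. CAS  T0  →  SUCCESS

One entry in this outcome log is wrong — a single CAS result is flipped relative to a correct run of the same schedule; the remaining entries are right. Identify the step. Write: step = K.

step = 9

Re-executing:
#1 T0 reads 5
#2 T1 reads 5
#3 T0 CAS(5→6) writes; counter now 6
#4 T1 CAS(5→6) fails; counter now 6
#5 T0 reads 6
#6 T1 reads 6
#7 T1 CAS(6→7) writes; counter now 7
#8 T1 reads 7
#9 T0 CAS(6→7) fails; counter now 7
#10 T1 CAS(7→8) writes; counter now 8
#11 T0 reads 8
#12 T0 CAS(8→9) writes; counter now 9
Flip is step 9.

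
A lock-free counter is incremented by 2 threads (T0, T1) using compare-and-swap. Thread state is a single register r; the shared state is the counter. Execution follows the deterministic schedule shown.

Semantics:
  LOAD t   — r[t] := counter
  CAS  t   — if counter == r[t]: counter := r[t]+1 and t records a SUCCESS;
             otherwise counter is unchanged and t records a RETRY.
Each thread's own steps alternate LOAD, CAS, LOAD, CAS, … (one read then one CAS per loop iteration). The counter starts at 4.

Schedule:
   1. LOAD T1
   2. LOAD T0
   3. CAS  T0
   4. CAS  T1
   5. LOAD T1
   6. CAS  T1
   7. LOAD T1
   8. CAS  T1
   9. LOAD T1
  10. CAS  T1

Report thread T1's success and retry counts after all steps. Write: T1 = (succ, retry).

T1 = (3, 1)

T1 LOAD — after: cnt=4, r=4 — load
T0 LOAD — after: cnt=4, r=4 — load
T0 CAS — after: cnt=5, r=4 — ok
T1 CAS — after: cnt=5, r=4 — retry
T1 LOAD — after: cnt=5, r=5 — load
T1 CAS — after: cnt=6, r=5 — ok
T1 LOAD — after: cnt=6, r=6 — load
T1 CAS — after: cnt=7, r=6 — ok
T1 LOAD — after: cnt=7, r=7 — load
T1 CAS — after: cnt=8, r=7 — ok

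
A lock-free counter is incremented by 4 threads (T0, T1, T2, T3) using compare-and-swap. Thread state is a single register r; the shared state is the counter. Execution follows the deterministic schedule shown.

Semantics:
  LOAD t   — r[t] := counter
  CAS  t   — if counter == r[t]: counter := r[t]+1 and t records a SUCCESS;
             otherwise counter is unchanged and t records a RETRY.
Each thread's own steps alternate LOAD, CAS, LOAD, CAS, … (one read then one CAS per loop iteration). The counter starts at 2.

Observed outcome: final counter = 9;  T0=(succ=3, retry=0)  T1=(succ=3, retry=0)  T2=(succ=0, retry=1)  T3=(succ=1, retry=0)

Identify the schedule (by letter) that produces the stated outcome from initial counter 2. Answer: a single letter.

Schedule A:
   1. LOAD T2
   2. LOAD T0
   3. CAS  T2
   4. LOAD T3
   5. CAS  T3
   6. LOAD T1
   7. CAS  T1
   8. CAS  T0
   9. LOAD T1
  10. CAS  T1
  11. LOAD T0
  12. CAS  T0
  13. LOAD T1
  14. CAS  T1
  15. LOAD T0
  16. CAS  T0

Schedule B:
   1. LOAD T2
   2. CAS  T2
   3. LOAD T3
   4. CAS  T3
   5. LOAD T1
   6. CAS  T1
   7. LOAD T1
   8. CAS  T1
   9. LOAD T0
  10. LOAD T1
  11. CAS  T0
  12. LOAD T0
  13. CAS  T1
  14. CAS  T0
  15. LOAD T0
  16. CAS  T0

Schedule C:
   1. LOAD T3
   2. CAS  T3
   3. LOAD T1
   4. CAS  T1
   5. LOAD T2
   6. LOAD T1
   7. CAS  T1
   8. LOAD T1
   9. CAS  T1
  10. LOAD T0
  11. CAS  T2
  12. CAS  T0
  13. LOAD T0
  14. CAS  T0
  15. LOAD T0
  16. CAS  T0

C

Tracing schedule C:
step 1: T3 LOAD ⇒ load; ctr=2 reg=2
step 2: T3 CAS ⇒ ok; ctr=3 reg=2
step 3: T1 LOAD ⇒ load; ctr=3 reg=3
step 4: T1 CAS ⇒ ok; ctr=4 reg=3
step 5: T2 LOAD ⇒ load; ctr=4 reg=4
step 6: T1 LOAD ⇒ load; ctr=4 reg=4
step 7: T1 CAS ⇒ ok; ctr=5 reg=4
step 8: T1 LOAD ⇒ load; ctr=5 reg=5
step 9: T1 CAS ⇒ ok; ctr=6 reg=5
step 10: T0 LOAD ⇒ load; ctr=6 reg=6
step 11: T2 CAS ⇒ retry; ctr=6 reg=4
step 12: T0 CAS ⇒ ok; ctr=7 reg=6
step 13: T0 LOAD ⇒ load; ctr=7 reg=7
step 14: T0 CAS ⇒ ok; ctr=8 reg=7
step 15: T0 LOAD ⇒ load; ctr=8 reg=8
step 16: T0 CAS ⇒ ok; ctr=9 reg=8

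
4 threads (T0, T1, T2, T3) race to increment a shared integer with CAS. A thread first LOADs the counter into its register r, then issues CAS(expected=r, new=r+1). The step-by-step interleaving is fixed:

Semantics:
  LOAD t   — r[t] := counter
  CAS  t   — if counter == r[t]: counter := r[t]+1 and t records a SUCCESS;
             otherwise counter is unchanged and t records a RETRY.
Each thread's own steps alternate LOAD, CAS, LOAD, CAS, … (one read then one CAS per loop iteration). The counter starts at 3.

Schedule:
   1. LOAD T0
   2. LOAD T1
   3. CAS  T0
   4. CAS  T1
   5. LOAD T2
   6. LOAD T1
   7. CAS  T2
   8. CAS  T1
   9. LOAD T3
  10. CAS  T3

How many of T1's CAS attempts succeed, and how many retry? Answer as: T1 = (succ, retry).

#1 T0 reads 3
#2 T1 reads 3
#3 T0 CAS(3→4) writes; counter now 4
#4 T1 CAS(3→4) fails; counter now 4
#5 T2 reads 4
#6 T1 reads 4
#7 T2 CAS(4→5) writes; counter now 5
#8 T1 CAS(4→5) fails; counter now 5
#9 T3 reads 5
#10 T3 CAS(5→6) writes; counter now 6

T1 = (0, 2)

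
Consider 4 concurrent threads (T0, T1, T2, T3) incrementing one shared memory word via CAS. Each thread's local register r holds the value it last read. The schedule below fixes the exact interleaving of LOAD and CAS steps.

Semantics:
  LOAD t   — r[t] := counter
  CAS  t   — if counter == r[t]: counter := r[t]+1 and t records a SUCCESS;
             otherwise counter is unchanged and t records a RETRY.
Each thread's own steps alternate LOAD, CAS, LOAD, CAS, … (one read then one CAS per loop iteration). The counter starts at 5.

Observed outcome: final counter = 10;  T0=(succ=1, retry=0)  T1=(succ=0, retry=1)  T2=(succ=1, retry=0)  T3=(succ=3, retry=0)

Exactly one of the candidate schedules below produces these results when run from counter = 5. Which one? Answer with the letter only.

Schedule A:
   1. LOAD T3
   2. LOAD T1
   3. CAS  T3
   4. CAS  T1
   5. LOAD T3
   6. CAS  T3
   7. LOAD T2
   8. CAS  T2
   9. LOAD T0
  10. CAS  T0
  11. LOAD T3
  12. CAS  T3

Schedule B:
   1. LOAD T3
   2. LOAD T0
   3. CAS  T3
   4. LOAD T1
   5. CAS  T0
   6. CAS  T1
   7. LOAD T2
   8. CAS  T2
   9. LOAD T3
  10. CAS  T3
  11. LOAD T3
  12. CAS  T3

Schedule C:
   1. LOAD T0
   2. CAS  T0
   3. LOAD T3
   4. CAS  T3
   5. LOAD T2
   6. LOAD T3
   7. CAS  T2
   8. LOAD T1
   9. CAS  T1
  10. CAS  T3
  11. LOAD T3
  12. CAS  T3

Simulating candidate A:
[1] T3.load  rd  (counter 5, T3.r 5)
[2] T1.load  rd  (counter 5, T1.r 5)
[3] T3.cas  hit  (counter 6, T3.r 5)
[4] T1.cas  miss  (counter 6, T1.r 5)
[5] T3.load  rd  (counter 6, T3.r 6)
[6] T3.cas  hit  (counter 7, T3.r 6)
[7] T2.load  rd  (counter 7, T2.r 7)
[8] T2.cas  hit  (counter 8, T2.r 7)
[9] T0.load  rd  (counter 8, T0.r 8)
[10] T0.cas  hit  (counter 9, T0.r 8)
[11] T3.load  rd  (counter 9, T3.r 9)
[12] T3.cas  hit  (counter 10, T3.r 9)

A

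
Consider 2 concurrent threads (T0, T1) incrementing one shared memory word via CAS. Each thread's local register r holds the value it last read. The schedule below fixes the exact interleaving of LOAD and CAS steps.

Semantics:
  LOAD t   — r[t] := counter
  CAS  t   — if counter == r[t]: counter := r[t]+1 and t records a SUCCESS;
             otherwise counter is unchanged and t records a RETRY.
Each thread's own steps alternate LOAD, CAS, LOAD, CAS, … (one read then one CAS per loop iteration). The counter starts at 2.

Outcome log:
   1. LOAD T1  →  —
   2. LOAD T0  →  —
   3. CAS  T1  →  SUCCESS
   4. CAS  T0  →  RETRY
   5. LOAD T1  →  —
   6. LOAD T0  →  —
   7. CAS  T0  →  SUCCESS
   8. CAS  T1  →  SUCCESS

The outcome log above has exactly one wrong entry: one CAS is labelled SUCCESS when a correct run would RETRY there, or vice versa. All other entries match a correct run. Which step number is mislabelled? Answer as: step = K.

step = 8

Correct run:
step 1: T1 LOAD ⇒ load; ctr=2 reg=2
step 2: T0 LOAD ⇒ load; ctr=2 reg=2
step 3: T1 CAS ⇒ ok; ctr=3 reg=2
step 4: T0 CAS ⇒ retry; ctr=3 reg=2
step 5: T1 LOAD ⇒ load; ctr=3 reg=3
step 6: T0 LOAD ⇒ load; ctr=3 reg=3
step 7: T0 CAS ⇒ ok; ctr=4 reg=3
step 8: T1 CAS ⇒ retry; ctr=4 reg=3
Log disagrees first at step 8.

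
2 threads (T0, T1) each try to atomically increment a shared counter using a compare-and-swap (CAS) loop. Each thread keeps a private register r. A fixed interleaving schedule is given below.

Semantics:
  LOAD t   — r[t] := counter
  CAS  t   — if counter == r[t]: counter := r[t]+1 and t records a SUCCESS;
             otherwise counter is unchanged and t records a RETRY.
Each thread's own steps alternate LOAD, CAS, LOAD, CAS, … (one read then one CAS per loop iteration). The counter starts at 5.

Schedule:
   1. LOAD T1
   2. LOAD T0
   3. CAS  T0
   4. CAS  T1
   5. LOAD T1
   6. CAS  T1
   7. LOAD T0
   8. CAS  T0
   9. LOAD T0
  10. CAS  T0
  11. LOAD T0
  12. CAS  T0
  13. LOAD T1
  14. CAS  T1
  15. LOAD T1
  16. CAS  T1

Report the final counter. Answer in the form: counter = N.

#1 T1 reads 5
#2 T0 reads 5
#3 T0 CAS(5→6) writes; counter now 6
#4 T1 CAS(5→6) fails; counter now 6
#5 T1 reads 6
#6 T1 CAS(6→7) writes; counter now 7
#7 T0 reads 7
#8 T0 CAS(7→8) writes; counter now 8
#9 T0 reads 8
#10 T0 CAS(8→9) writes; counter now 9
#11 T0 reads 9
#12 T0 CAS(9→10) writes; counter now 10
#13 T1 reads 10
#14 T1 CAS(10→11) writes; counter now 11
#15 T1 reads 11
#16 T1 CAS(11→12) writes; counter now 12

counter = 12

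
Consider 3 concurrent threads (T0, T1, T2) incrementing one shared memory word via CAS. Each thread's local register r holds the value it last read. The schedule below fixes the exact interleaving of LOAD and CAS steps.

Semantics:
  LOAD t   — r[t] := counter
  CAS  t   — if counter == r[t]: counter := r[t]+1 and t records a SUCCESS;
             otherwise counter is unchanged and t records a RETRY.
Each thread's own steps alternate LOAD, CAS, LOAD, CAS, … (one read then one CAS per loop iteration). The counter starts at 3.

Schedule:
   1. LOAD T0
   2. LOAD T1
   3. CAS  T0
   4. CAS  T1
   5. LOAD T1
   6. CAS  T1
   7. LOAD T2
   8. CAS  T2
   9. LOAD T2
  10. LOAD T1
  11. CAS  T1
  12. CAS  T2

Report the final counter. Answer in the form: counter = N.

step 1: T0 LOAD ⇒ load; ctr=3 reg=3
step 2: T1 LOAD ⇒ load; ctr=3 reg=3
step 3: T0 CAS ⇒ ok; ctr=4 reg=3
step 4: T1 CAS ⇒ retry; ctr=4 reg=3
step 5: T1 LOAD ⇒ load; ctr=4 reg=4
step 6: T1 CAS ⇒ ok; ctr=5 reg=4
step 7: T2 LOAD ⇒ load; ctr=5 reg=5
step 8: T2 CAS ⇒ ok; ctr=6 reg=5
step 9: T2 LOAD ⇒ load; ctr=6 reg=6
step 10: T1 LOAD ⇒ load; ctr=6 reg=6
step 11: T1 CAS ⇒ ok; ctr=7 reg=6
step 12: T2 CAS ⇒ retry; ctr=7 reg=6

counter = 7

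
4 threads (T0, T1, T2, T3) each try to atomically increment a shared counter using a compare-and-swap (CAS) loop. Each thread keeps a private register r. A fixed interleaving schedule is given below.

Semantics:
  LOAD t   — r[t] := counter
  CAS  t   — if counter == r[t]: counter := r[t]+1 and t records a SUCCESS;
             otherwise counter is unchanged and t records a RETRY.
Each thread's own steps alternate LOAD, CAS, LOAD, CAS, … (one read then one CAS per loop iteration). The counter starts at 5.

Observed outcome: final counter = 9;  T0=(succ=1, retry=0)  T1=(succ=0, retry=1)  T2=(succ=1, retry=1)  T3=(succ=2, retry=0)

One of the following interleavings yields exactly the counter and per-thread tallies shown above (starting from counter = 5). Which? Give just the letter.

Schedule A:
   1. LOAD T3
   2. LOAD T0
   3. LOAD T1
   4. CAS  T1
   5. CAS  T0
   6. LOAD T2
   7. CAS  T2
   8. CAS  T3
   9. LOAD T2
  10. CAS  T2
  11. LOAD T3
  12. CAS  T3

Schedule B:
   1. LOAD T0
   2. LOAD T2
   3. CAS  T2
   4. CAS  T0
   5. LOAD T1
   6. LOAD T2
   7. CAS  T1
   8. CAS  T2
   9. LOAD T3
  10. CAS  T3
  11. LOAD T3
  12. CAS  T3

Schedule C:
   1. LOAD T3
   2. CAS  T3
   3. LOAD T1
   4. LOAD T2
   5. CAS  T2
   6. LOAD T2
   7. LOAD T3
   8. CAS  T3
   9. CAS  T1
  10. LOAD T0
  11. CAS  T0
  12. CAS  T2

C

Tracing schedule C:
   1) LOAD T3:  M=5  r_T3=5
   2) CAS  T3:  M=6  r_T3=5 ✓
   3) LOAD T1:  M=6  r_T1=6
   4) LOAD T2:  M=6  r_T2=6
   5) CAS  T2:  M=7  r_T2=6 ✓
   6) LOAD T2:  M=7  r_T2=7
   7) LOAD T3:  M=7  r_T3=7
   8) CAS  T3:  M=8  r_T3=7 ✓
   9) CAS  T1:  M=8  r_T1=6 ✗
  10) LOAD T0:  M=8  r_T0=8
  11) CAS  T0:  M=9  r_T0=8 ✓
  12) CAS  T2:  M=9  r_T2=7 ✗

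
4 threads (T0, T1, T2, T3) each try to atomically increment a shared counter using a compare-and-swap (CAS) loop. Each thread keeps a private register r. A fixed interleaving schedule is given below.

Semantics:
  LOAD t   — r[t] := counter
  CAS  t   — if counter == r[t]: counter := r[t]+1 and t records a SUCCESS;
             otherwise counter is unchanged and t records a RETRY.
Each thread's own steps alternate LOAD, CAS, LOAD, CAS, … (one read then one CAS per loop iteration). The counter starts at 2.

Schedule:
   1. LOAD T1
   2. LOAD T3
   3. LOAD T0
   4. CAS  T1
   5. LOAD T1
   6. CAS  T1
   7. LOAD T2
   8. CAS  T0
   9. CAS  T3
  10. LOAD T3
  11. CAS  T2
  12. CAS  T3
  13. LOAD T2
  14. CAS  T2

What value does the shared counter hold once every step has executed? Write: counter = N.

1. LOAD T1 → mem=2 r[T1]=2 [LOAD]
2. LOAD T3 → mem=2 r[T3]=2 [LOAD]
3. LOAD T0 → mem=2 r[T0]=2 [LOAD]
4. CAS T1 → mem=3 r[T1]=2 [OK]
5. LOAD T1 → mem=3 r[T1]=3 [LOAD]
6. CAS T1 → mem=4 r[T1]=3 [OK]
7. LOAD T2 → mem=4 r[T2]=4 [LOAD]
8. CAS T0 → mem=4 r[T0]=2 [RETRY]
9. CAS T3 → mem=4 r[T3]=2 [RETRY]
10. LOAD T3 → mem=4 r[T3]=4 [LOAD]
11. CAS T2 → mem=5 r[T2]=4 [OK]
12. CAS T3 → mem=5 r[T3]=4 [RETRY]
13. LOAD T2 → mem=5 r[T2]=5 [LOAD]
14. CAS T2 → mem=6 r[T2]=5 [OK]

counter = 6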